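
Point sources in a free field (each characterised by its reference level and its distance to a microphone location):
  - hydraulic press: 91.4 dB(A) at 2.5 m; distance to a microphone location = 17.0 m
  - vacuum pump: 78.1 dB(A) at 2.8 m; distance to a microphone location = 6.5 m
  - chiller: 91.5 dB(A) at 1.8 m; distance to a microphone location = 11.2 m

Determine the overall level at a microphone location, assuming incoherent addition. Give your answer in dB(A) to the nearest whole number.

Propagate each source to the receiver with L = L_ref − 20·log₁₀(r/r_ref), then add intensities.
hydraulic press: 91.4 − 20·log₁₀(17.0/2.5) = 91.4 − 16.65 = 74.75 dB(A).
vacuum pump: 78.1 − 20·log₁₀(6.5/2.8) = 78.1 − 7.32 = 70.78 dB(A).
chiller: 91.5 − 20·log₁₀(11.2/1.8) = 91.5 − 15.88 = 75.62 dB(A).
Σ 10^(L/10) = 7.832e+07 → L_total = 10·log₁₀(7.832e+07) = 78.94 dB(A).

79 dB(A)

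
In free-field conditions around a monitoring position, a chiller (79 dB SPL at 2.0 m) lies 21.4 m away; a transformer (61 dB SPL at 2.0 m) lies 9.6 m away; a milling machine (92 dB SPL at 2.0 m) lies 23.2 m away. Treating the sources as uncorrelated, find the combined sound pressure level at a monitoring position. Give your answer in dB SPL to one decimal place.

71.0 dB SPL

Propagate each source to the receiver with L = L_ref − 20·log₁₀(r/r_ref), then add intensities.
chiller: 79 − 20·log₁₀(21.4/2.0) = 79 − 20.59 = 58.41 dB SPL.
transformer: 61 − 20·log₁₀(9.6/2.0) = 61 − 13.62 = 47.38 dB SPL.
milling machine: 92 − 20·log₁₀(23.2/2.0) = 92 − 21.29 = 70.71 dB SPL.
Σ 10^(L/10) = 1.253e+07 → L_total = 10·log₁₀(1.253e+07) = 70.98 dB SPL.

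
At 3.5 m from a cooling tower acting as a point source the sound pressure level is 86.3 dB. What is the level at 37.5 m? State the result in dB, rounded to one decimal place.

For a point source, L₂ = L₁ − 20·log₁₀(r₂/r₁).
L₂ = 86.3 − 20·log₁₀(37.5/3.5) = 86.3 − 20.599 = 65.70 dB.

65.7 dB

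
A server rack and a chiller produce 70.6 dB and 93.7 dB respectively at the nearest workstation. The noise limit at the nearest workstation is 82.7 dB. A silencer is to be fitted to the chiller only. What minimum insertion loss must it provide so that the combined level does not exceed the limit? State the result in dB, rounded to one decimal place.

11.3 dB

Fixed contribution from the other source: Σ 10^(L/10) = 10^(70.6/10) = 1.148e+07 (70.60 dB).
The limit corresponds to 10^(82.7/10) = 1.862e+08; subtracting the fixed part leaves 1.747e+08 for the chiller, i.e. 82.42 dB.
So the chiller must be reduced from 93.7 to 82.42 dB: IL = 11.28 dB.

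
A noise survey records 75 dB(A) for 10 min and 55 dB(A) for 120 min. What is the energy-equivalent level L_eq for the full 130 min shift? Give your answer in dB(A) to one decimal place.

The energy average is taken in the linear domain: L_eq = 10·log₁₀[(Σ tᵢ·10^(Lᵢ/10))/T], T = 130 min.
Σ tᵢ·10^(Lᵢ/10) = 10·10^(75/10) + 120·10^(55/10) = 3.542e+08.
L_eq = 10·log₁₀(3.542e+08/130) = 64.35 dB(A).

64.4 dB(A)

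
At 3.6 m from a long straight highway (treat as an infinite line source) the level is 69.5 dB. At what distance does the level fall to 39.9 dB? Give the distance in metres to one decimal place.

3283.2 m

For a line source L₁ − L₂ = 10·log₁₀(r₂/r₁), so r₂ = r₁·10^((L₁−L₂)/10).
r₂ = 3.6·10^((69.5−39.9)/10) = 3.6·10^(29.6/10) = 3283.24 m.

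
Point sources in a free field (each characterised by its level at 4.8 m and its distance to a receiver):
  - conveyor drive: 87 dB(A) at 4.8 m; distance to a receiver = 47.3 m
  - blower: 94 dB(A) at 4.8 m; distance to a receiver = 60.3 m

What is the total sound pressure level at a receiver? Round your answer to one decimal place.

73.2 dB(A)

Propagate each source to the receiver with L = L_ref − 20·log₁₀(r/r_ref), then add intensities.
conveyor drive: 87 − 20·log₁₀(47.3/4.8) = 87 − 19.87 = 67.13 dB(A).
blower: 94 − 20·log₁₀(60.3/4.8) = 94 − 21.98 = 72.02 dB(A).
Σ 10^(L/10) = 2.108e+07 → L_total = 10·log₁₀(2.108e+07) = 73.24 dB(A).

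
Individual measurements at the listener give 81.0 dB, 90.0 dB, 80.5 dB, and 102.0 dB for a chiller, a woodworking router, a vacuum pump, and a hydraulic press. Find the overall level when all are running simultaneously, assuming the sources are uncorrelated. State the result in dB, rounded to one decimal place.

102.3 dB

For uncorrelated sources the intensities add, so convert each level to linear form, sum, and take 10·log₁₀ of the total.
Σ 10^(L/10) = 10^(81.0/10) + 10^(90.0/10) + 10^(80.5/10) + 10^(102.0/10) = 1.709e+10.
L_total = 10·log₁₀(1.709e+10) = 102.33 dB.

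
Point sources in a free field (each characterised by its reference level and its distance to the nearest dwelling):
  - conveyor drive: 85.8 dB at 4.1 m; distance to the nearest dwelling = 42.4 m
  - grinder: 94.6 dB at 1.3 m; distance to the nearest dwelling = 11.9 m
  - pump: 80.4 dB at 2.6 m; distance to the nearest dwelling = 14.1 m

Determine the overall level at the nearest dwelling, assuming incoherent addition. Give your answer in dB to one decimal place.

76.2 dB

Propagate each source to the receiver with L = L_ref − 20·log₁₀(r/r_ref), then add intensities.
conveyor drive: 85.8 − 20·log₁₀(42.4/4.1) = 85.8 − 20.29 = 65.51 dB.
grinder: 94.6 − 20·log₁₀(11.9/1.3) = 94.6 − 19.23 = 75.37 dB.
pump: 80.4 − 20·log₁₀(14.1/2.6) = 80.4 − 14.68 = 65.72 dB.
Σ 10^(L/10) = 4.170e+07 → L_total = 10·log₁₀(4.170e+07) = 76.20 dB.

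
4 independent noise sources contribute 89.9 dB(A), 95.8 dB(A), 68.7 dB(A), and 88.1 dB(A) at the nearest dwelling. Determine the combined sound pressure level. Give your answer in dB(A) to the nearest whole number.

For uncorrelated sources the intensities add, so convert each level to linear form, sum, and take 10·log₁₀ of the total.
Σ 10^(L/10) = 10^(89.9/10) + 10^(95.8/10) + 10^(68.7/10) + 10^(88.1/10) = 5.432e+09.
L_total = 10·log₁₀(5.432e+09) = 97.35 dB(A).

97 dB(A)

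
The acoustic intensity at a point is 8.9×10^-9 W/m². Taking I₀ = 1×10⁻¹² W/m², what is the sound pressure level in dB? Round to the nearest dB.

39 dB

Dividing by I₀ shifts the exponent by 12: I/I₀ = 8.9×10^3.
L = 10·(0.9494 + 3) = 39.49 dB.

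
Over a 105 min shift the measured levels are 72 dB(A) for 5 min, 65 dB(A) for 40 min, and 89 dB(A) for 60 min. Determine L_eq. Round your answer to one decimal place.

86.6 dB(A)

Weight each interval's intensity by its duration and average over T = 105 min:
Σ tᵢ·10^(Lᵢ/10) = 5·10^(72/10) + 40·10^(65/10) + 60·10^(89/10) = 4.787e+10.
L_eq = 10·log₁₀(4.787e+10/105) = 86.59 dB(A).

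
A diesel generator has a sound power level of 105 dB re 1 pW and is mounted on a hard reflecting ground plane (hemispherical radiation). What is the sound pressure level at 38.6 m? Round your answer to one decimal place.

The power spreads over a hemisphere of area 2π·r², so L_p = L_w − 10·log₁₀(2π·r²).
2π·r² = 9362 m², 10·log₁₀ of that is 39.714 dB.
L_p = 105 − 39.714 = 65.29 dB.

65.3 dB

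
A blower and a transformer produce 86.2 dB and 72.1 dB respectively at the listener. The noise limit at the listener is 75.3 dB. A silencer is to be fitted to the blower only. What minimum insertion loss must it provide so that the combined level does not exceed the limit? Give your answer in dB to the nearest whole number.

14 dB

Everything except the blower sums to 10^(72.1/10) = 1.622e+07 in linear terms, 72.10 dB.
To meet 75.3 dB overall, the treated blower may contribute at most 10^(75.3/10) − 1.622e+07 = 1.767e+07, i.e. 72.47 dB.
So the blower must be reduced from 86.2 to 72.47 dB: IL = 13.73 dB.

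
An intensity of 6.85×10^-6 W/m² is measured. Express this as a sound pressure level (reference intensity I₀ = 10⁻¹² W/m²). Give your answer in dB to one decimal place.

I/I₀ = 6.85×10^-6/10⁻¹² = 6.85×10^6, and L = 10·log₁₀(I/I₀).
L = 10·(0.8357 + 6) = 68.36 dB.

68.4 dB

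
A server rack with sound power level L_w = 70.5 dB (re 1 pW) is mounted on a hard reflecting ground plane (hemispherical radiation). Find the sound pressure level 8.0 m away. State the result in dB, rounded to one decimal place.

44.5 dB

Free-field hemispherical radiation: L_p = L_w − 10·log₁₀(2π·r²), r = 8.0 m.
2π·r² = 402.1 m², 10·log₁₀ of that is 26.044 dB.
L_p = 70.5 − 26.044 = 44.46 dB.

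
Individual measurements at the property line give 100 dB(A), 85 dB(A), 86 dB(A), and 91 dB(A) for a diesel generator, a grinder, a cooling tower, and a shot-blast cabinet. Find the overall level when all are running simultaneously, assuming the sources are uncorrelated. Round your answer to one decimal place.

100.8 dB(A)

Incoherent sources combine by intensity addition: L_total = 10·log₁₀(Σ 10^(L_i/10)).
Σ 10^(L/10) = 10^(100/10) + 10^(85/10) + 10^(86/10) + 10^(91/10) = 1.197e+10.
L_total = 10·log₁₀(1.197e+10) = 100.78 dB(A).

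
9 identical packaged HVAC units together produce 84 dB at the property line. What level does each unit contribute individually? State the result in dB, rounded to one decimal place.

Dividing the total intensity by 9 lowers the level by 10·log₁₀ 9 = 9.542 dB: L₁ = 84 − 9.542.

74.5 dB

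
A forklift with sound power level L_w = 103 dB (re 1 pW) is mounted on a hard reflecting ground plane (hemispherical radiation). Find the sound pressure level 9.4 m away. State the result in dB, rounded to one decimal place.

75.6 dB

The power spreads over a hemisphere of area 2π·r², so L_p = L_w − 10·log₁₀(2π·r²).
2π·r² = 555.2 m², 10·log₁₀ of that is 27.444 dB.
L_p = 103 − 27.444 = 75.56 dB.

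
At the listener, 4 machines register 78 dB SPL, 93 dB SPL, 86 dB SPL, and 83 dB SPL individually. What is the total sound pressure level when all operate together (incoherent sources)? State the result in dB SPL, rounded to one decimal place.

For uncorrelated sources the intensities add, so convert each level to linear form, sum, and take 10·log₁₀ of the total.
Σ 10^(L/10) = 10^(78/10) + 10^(93/10) + 10^(86/10) + 10^(83/10) = 2.656e+09.
L_total = 10·log₁₀(2.656e+09) = 94.24 dB SPL.

94.2 dB SPL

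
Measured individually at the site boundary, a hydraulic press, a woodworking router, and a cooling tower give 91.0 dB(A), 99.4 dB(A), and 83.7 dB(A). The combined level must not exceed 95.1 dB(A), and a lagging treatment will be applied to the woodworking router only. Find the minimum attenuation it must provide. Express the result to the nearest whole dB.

The untreated sources together contribute 10^(91.0/10) + 10^(83.7/10) = 1.493e+09, i.e. 91.74 dB(A).
The limit corresponds to 10^(95.1/10) = 3.236e+09; subtracting the fixed part leaves 1.743e+09 for the woodworking router, i.e. 92.41 dB(A).
So the woodworking router must be reduced from 99.4 to 92.41 dB(A): IL = 6.99 dB.

7 dB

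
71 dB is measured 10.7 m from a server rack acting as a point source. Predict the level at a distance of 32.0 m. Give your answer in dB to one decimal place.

61.5 dB

For a point source, L₂ = L₁ − 20·log₁₀(r₂/r₁).
L₂ = 71 − 20·log₁₀(32.0/10.7) = 71 − 9.515 = 61.48 dB.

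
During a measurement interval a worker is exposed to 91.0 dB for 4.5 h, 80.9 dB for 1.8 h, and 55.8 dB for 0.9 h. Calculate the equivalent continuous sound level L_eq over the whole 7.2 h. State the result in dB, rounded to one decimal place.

L_eq = 10·log₁₀[(1/T)·Σ tᵢ·10^(Lᵢ/10)] with T = 7.2 h.
Σ tᵢ·10^(Lᵢ/10) = 4.5·10^(91.0/10) + 1.8·10^(80.9/10) + 0.9·10^(55.8/10) = 5.887e+09.
L_eq = 10·log₁₀(5.887e+09/7.2) = 89.13 dB.

89.1 dB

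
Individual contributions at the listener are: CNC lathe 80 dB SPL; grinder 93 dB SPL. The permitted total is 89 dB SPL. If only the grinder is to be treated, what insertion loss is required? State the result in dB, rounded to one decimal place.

The untreated sources together contribute 10^(80/10) = 1.000e+08, i.e. 80.00 dB SPL.
To meet 89 dB SPL overall, the treated grinder may contribute at most 10^(89/10) − 1.000e+08 = 6.943e+08, i.e. 88.42 dB SPL.
So the grinder must be reduced from 93 to 88.42 dB SPL: IL = 4.58 dB.

4.6 dB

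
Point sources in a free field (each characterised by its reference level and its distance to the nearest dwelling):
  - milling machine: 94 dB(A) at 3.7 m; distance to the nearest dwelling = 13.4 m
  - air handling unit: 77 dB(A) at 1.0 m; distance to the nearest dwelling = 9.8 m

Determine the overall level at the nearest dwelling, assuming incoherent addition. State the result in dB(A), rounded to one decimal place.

82.8 dB(A)

Propagate each source to the receiver with L = L_ref − 20·log₁₀(r/r_ref), then add intensities.
milling machine: 94 − 20·log₁₀(13.4/3.7) = 94 − 11.18 = 82.82 dB(A).
air handling unit: 77 − 20·log₁₀(9.8/1.0) = 77 − 19.82 = 57.18 dB(A).
Σ 10^(L/10) = 1.920e+08 → L_total = 10·log₁₀(1.920e+08) = 82.83 dB(A).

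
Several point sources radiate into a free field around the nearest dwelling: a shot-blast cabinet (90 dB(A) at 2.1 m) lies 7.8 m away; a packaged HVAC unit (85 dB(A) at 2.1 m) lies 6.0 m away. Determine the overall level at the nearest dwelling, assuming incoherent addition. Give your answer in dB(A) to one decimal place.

80.5 dB(A)

First find each source's level at the receiver (point-source: −20·log₁₀(r/r_ref)), then combine on an intensity basis.
shot-blast cabinet: 90 − 20·log₁₀(7.8/2.1) = 90 − 11.40 = 78.60 dB(A).
packaged HVAC unit: 85 − 20·log₁₀(6.0/2.1) = 85 − 9.12 = 75.88 dB(A).
Σ 10^(L/10) = 1.112e+08 → L_total = 10·log₁₀(1.112e+08) = 80.46 dB(A).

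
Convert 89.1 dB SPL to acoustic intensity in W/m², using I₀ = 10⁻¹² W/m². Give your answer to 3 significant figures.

0.000813 W/m²

I = I₀·10^(L/10) = 10⁻¹² × 10^(89.1/10) = 10^(-3.090).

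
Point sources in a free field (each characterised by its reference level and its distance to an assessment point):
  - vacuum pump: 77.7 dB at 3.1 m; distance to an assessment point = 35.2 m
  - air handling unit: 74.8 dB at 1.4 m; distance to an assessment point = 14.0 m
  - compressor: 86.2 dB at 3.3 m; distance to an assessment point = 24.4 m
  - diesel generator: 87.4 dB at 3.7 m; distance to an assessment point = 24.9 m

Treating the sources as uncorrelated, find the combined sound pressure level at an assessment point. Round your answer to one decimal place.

Apply inverse-square spreading to bring every level to the receiver, then sum 10^(L/10).
vacuum pump: 77.7 − 20·log₁₀(35.2/3.1) = 77.7 − 21.10 = 56.60 dB.
air handling unit: 74.8 − 20·log₁₀(14.0/1.4) = 74.8 − 20.00 = 54.80 dB.
compressor: 86.2 − 20·log₁₀(24.4/3.3) = 86.2 − 17.38 = 68.82 dB.
diesel generator: 87.4 − 20·log₁₀(24.9/3.7) = 87.4 − 16.56 = 70.84 dB.
Σ 10^(L/10) = 2.052e+07 → L_total = 10·log₁₀(2.052e+07) = 73.12 dB.

73.1 dB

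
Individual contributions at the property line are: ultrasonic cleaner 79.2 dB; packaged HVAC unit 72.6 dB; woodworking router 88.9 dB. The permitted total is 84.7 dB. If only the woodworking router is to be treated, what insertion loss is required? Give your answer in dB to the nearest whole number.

The untreated sources together contribute 10^(79.2/10) + 10^(72.6/10) = 1.014e+08, i.e. 80.06 dB.
The limit corresponds to 10^(84.7/10) = 2.951e+08; subtracting the fixed part leaves 1.937e+08 for the woodworking router, i.e. 82.87 dB.
So the woodworking router must be reduced from 88.9 to 82.87 dB: IL = 6.03 dB.

6 dB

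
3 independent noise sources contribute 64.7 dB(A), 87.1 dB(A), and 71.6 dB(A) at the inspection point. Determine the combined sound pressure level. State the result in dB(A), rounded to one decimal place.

Incoherent sources combine by intensity addition: L_total = 10·log₁₀(Σ 10^(L_i/10)).
Σ 10^(L/10) = 10^(64.7/10) + 10^(87.1/10) + 10^(71.6/10) = 5.303e+08.
L_total = 10·log₁₀(5.303e+08) = 87.24 dB(A).

87.2 dB(A)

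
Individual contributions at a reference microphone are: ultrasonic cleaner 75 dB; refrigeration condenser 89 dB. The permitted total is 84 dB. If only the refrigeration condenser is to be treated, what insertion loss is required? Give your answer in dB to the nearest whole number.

6 dB

The untreated sources together contribute 10^(75/10) = 3.162e+07, i.e. 75.00 dB.
To meet 84 dB overall, the treated refrigeration condenser may contribute at most 10^(84/10) − 3.162e+07 = 2.196e+08, i.e. 83.42 dB.
So the refrigeration condenser must be reduced from 89 to 83.42 dB: IL = 5.58 dB.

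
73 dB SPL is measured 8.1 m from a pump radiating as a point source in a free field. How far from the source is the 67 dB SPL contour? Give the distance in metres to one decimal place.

16.2 m

Point-source spreading drops the level by 20·log₁₀(r₂/r₁); inverting, r₂/r₁ = 10^(ΔL/20).
r₂ = 8.1·10^((73−67)/20) = 8.1·10^(6.0/20) = 16.16 m.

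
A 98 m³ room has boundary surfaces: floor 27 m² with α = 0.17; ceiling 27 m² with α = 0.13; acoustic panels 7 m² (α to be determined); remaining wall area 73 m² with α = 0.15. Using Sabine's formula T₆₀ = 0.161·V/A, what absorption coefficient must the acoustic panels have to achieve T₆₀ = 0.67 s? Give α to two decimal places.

A = 0.161·V/T₆₀ = 0.161·98/0.67 = 23.55 m² sabins.
Absorption from the other surfaces = 27·0.17 + 27·0.13 + 73·0.15 = 19.05 m², so the acoustic panels must supply 4.50 m² over 7 m².
α = 4.50/7 = 0.643.

0.64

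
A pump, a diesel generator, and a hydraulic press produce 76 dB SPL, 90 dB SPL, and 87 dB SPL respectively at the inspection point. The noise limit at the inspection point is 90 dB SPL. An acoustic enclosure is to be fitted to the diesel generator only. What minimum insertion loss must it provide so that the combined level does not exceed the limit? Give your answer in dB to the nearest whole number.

Everything except the diesel generator sums to 10^(76/10) + 10^(87/10) = 5.410e+08 in linear terms, 87.33 dB SPL.
The limit corresponds to 10^(90/10) = 1.000e+09; subtracting the fixed part leaves 4.590e+08 for the diesel generator, i.e. 86.62 dB SPL.
Required insertion loss = 90 − 86.62 = 3.38 dB.

3 dB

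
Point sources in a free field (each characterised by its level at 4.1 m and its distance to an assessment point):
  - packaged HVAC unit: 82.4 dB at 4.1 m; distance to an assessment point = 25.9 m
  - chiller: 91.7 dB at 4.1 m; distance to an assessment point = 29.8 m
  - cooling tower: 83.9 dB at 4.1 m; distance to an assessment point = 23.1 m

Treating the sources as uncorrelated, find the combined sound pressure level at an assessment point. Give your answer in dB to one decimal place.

Propagate each source to the receiver with L = L_ref − 20·log₁₀(r/r_ref), then add intensities.
packaged HVAC unit: 82.4 − 20·log₁₀(25.9/4.1) = 82.4 − 16.01 = 66.39 dB.
chiller: 91.7 − 20·log₁₀(29.8/4.1) = 91.7 − 17.23 = 74.47 dB.
cooling tower: 83.9 − 20·log₁₀(23.1/4.1) = 83.9 − 15.02 = 68.88 dB.
Σ 10^(L/10) = 4.009e+07 → L_total = 10·log₁₀(4.009e+07) = 76.03 dB.

76.0 dB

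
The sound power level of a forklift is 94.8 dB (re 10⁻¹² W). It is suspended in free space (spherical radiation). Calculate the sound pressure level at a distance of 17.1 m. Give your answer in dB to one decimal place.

Free-field spherical radiation: L_p = L_w − 10·log₁₀(4π·r²), r = 17.1 m.
4π·r² = 3675 m², 10·log₁₀ of that is 35.652 dB.
L_p = 94.8 − 35.652 = 59.15 dB.

59.1 dB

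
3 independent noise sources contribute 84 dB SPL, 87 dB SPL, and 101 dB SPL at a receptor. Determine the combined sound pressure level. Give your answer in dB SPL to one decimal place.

Incoherent sources combine by intensity addition: L_total = 10·log₁₀(Σ 10^(L_i/10)).
Σ 10^(L/10) = 10^(84/10) + 10^(87/10) + 10^(101/10) = 1.334e+10.
L_total = 10·log₁₀(1.334e+10) = 101.25 dB SPL.

101.3 dB SPL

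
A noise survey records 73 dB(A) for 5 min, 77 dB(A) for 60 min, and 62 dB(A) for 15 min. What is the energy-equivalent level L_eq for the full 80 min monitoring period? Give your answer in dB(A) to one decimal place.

75.9 dB(A)

The energy average is taken in the linear domain: L_eq = 10·log₁₀[(Σ tᵢ·10^(Lᵢ/10))/T], T = 80 min.
Σ tᵢ·10^(Lᵢ/10) = 5·10^(73/10) + 60·10^(77/10) + 15·10^(62/10) = 3.131e+09.
L_eq = 10·log₁₀(3.131e+09/80) = 75.93 dB(A).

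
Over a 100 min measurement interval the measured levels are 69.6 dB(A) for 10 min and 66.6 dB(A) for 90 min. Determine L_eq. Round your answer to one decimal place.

L_eq = 10·log₁₀[(1/T)·Σ tᵢ·10^(Lᵢ/10)] with T = 100 min.
Σ tᵢ·10^(Lᵢ/10) = 10·10^(69.6/10) + 90·10^(66.6/10) = 5.026e+08.
L_eq = 10·log₁₀(5.026e+08/100) = 67.01 dB(A).

67.0 dB(A)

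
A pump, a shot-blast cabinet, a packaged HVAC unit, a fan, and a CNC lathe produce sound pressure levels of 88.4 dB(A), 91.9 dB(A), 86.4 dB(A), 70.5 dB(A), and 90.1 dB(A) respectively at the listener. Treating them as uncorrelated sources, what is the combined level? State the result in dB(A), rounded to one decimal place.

Incoherent sources combine by intensity addition: L_total = 10·log₁₀(Σ 10^(L_i/10)).
Σ 10^(L/10) = 10^(88.4/10) + 10^(91.9/10) + 10^(86.4/10) + 10^(70.5/10) + 10^(90.1/10) = 3.712e+09.
L_total = 10·log₁₀(3.712e+09) = 95.70 dB(A).

95.7 dB(A)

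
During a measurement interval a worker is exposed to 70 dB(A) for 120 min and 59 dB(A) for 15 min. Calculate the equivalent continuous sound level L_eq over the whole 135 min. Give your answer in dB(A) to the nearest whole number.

L_eq = 10·log₁₀[(1/T)·Σ tᵢ·10^(Lᵢ/10)] with T = 135 min.
Σ tᵢ·10^(Lᵢ/10) = 120·10^(70/10) + 15·10^(59/10) = 1.212e+09.
L_eq = 10·log₁₀(1.212e+09/135) = 69.53 dB(A).

70 dB(A)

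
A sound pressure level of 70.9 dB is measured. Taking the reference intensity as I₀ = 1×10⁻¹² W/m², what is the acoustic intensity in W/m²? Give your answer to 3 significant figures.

1.23e-05 W/m²

I = I₀·10^(L/10) = 10⁻¹² × 10^(70.9/10) = 10^(-4.910).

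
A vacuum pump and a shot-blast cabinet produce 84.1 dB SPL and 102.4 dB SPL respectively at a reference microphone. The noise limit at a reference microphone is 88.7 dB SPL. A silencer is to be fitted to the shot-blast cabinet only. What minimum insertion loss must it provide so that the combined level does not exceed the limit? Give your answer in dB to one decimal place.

Everything except the shot-blast cabinet sums to 10^(84.1/10) = 2.570e+08 in linear terms, 84.10 dB SPL.
The limit corresponds to 10^(88.7/10) = 7.413e+08; subtracting the fixed part leaves 4.843e+08 for the shot-blast cabinet, i.e. 86.85 dB SPL.
Required insertion loss = 102.4 − 86.85 = 15.55 dB.

15.5 dB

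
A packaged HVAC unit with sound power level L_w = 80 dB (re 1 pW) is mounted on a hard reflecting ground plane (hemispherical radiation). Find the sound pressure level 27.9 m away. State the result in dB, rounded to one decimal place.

43.1 dB

L_p = L_w − 10·log₁₀(2π·r²) with r = 27.9 m.
2π·r² = 4891 m², 10·log₁₀ of that is 36.894 dB.
L_p = 80 − 36.894 = 43.11 dB.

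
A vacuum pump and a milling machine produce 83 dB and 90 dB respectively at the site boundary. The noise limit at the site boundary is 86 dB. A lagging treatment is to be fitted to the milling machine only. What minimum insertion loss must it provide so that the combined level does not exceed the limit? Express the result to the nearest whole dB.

7 dB

Everything except the milling machine sums to 10^(83/10) = 1.995e+08 in linear terms, 83.00 dB.
To meet 86 dB overall, the treated milling machine may contribute at most 10^(86/10) − 1.995e+08 = 1.986e+08, i.e. 82.98 dB.
So the milling machine must be reduced from 90 to 82.98 dB: IL = 7.02 dB.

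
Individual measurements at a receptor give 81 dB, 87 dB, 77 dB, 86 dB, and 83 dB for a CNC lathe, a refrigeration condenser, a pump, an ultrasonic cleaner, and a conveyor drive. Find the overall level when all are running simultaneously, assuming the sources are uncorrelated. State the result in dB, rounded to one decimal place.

91.1 dB

Incoherent sources combine by intensity addition: L_total = 10·log₁₀(Σ 10^(L_i/10)).
Σ 10^(L/10) = 10^(81/10) + 10^(87/10) + 10^(77/10) + 10^(86/10) + 10^(83/10) = 1.275e+09.
L_total = 10·log₁₀(1.275e+09) = 91.05 dB.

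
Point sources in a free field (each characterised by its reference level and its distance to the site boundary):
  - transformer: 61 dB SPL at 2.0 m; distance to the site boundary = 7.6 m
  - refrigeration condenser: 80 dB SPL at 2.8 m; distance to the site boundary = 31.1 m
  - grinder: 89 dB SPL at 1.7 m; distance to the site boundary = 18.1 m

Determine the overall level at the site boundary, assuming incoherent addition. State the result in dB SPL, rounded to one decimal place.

69.0 dB SPL

Propagate each source to the receiver with L = L_ref − 20·log₁₀(r/r_ref), then add intensities.
transformer: 61 − 20·log₁₀(7.6/2.0) = 61 − 11.60 = 49.40 dB SPL.
refrigeration condenser: 80 − 20·log₁₀(31.1/2.8) = 80 − 20.91 = 59.09 dB SPL.
grinder: 89 − 20·log₁₀(18.1/1.7) = 89 − 20.54 = 68.46 dB SPL.
Σ 10^(L/10) = 7.905e+06 → L_total = 10·log₁₀(7.905e+06) = 68.98 dB SPL.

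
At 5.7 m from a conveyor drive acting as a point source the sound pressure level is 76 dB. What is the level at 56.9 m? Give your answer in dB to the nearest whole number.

Spherical spreading from a point source gives a 20·log₁₀(r₂/r₁) drop.
L₂ = 76 − 20·log₁₀(56.9/5.7) = 76 − 19.985 = 56.02 dB.

56 dB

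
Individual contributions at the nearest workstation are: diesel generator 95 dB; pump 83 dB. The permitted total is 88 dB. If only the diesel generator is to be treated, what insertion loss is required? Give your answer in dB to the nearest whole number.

Fixed contribution from the other source: Σ 10^(L/10) = 10^(83/10) = 1.995e+08 (83.00 dB).
The limit corresponds to 10^(88/10) = 6.310e+08; subtracting the fixed part leaves 4.314e+08 for the diesel generator, i.e. 86.35 dB.
So the diesel generator must be reduced from 95 to 86.35 dB: IL = 8.65 dB.

9 dB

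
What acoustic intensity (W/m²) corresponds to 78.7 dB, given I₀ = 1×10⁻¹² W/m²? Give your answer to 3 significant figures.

L = 10·log₁₀(I/I₀) ⇒ I = I₀·10^(L/10) = 10⁻¹² × 10^7.87.

7.41e-05 W/m²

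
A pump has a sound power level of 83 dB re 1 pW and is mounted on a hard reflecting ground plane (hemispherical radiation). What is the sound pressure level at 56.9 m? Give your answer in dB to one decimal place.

39.9 dB

Free-field hemispherical radiation: L_p = L_w − 10·log₁₀(2π·r²), r = 56.9 m.
2π·r² = 2.034e+04 m², 10·log₁₀ of that is 43.084 dB.
L_p = 83 − 43.084 = 39.92 dB.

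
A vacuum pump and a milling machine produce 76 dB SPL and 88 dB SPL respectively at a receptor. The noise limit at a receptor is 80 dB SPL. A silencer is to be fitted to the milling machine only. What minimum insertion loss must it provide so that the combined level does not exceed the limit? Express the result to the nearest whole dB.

Everything except the milling machine sums to 10^(76/10) = 3.981e+07 in linear terms, 76.00 dB SPL.
The limit corresponds to 10^(80/10) = 1.000e+08; subtracting the fixed part leaves 6.019e+07 for the milling machine, i.e. 77.80 dB SPL.
So the milling machine must be reduced from 88 to 77.80 dB SPL: IL = 10.20 dB.

10 dB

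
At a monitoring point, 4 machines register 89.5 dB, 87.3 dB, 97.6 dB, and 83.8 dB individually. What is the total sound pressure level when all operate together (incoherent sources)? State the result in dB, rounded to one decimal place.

98.7 dB

Incoherent sources combine by intensity addition: L_total = 10·log₁₀(Σ 10^(L_i/10)).
Σ 10^(L/10) = 10^(89.5/10) + 10^(87.3/10) + 10^(97.6/10) + 10^(83.8/10) = 7.423e+09.
L_total = 10·log₁₀(7.423e+09) = 98.71 dB.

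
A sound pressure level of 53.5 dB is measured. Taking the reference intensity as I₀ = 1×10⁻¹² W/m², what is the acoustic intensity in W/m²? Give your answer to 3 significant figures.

I = I₀·10^(L/10) = 10⁻¹² × 10^(53.5/10) = 10^(-6.650).

2.24e-07 W/m²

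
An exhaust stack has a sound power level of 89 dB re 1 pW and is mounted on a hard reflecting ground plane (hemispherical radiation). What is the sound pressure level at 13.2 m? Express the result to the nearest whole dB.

59 dB

L_p = L_w − 10·log₁₀(2π·r²) with r = 13.2 m.
2π·r² = 1095 m², 10·log₁₀ of that is 30.393 dB.
L_p = 89 − 30.393 = 58.61 dB.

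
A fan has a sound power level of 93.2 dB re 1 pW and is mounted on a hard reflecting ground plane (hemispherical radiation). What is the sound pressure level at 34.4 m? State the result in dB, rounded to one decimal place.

L_p = L_w − 10·log₁₀(2π·r²) with r = 34.4 m.
2π·r² = 7435 m², 10·log₁₀ of that is 38.713 dB.
L_p = 93.2 − 38.713 = 54.49 dB.

54.5 dB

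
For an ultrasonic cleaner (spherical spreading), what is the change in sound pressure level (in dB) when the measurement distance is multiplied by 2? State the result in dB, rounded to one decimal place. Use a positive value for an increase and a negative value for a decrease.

With spherical spreading the level changes by −20·log₁₀(r₂/r₁).
ΔL = −20·log₁₀(2) = -6.02 dB.

-6.0 dB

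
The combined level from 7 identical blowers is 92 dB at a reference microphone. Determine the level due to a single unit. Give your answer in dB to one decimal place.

For N identical incoherent sources L_total = L₁ + 10·log₁₀ N, so L₁ = 92 − 10·log₁₀(7) = 92 − 8.451.

83.5 dB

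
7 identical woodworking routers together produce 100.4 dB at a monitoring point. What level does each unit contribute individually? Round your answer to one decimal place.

Dividing the total intensity by 7 lowers the level by 10·log₁₀ 7 = 8.451 dB: L₁ = 100.4 − 8.451.

91.9 dB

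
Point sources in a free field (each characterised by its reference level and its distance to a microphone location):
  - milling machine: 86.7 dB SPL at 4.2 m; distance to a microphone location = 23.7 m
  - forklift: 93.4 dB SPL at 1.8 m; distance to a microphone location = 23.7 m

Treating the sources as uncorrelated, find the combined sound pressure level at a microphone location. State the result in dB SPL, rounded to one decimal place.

74.4 dB SPL

First find each source's level at the receiver (point-source: −20·log₁₀(r/r_ref)), then combine on an intensity basis.
milling machine: 86.7 − 20·log₁₀(23.7/4.2) = 86.7 − 15.03 = 71.67 dB SPL.
forklift: 93.4 − 20·log₁₀(23.7/1.8) = 93.4 − 22.39 = 71.01 dB SPL.
Σ 10^(L/10) = 2.731e+07 → L_total = 10·log₁₀(2.731e+07) = 74.36 dB SPL.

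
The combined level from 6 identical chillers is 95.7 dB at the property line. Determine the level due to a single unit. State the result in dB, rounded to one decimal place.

87.9 dB

6 equal contributions raise the level by 10·log₁₀ 6 = 7.782 dB, so each unit alone gives 95.7 − 7.782.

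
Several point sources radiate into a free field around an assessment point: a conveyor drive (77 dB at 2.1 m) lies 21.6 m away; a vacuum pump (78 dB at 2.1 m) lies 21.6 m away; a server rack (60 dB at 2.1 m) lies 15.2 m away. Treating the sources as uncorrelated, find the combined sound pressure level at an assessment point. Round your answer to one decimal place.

Propagate each source to the receiver with L = L_ref − 20·log₁₀(r/r_ref), then add intensities.
conveyor drive: 77 − 20·log₁₀(21.6/2.1) = 77 − 20.24 = 56.76 dB.
vacuum pump: 78 − 20·log₁₀(21.6/2.1) = 78 − 20.24 = 57.76 dB.
server rack: 60 − 20·log₁₀(15.2/2.1) = 60 − 17.19 = 42.81 dB.
Σ 10^(L/10) = 1.089e+06 → L_total = 10·log₁₀(1.089e+06) = 60.37 dB.

60.4 dB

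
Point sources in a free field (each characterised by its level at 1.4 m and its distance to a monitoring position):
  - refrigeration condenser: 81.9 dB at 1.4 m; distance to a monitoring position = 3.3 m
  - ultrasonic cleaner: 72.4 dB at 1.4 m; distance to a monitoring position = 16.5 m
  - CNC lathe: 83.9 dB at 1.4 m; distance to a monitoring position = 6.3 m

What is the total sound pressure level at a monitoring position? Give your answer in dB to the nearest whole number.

76 dB

Propagate each source to the receiver with L = L_ref − 20·log₁₀(r/r_ref), then add intensities.
refrigeration condenser: 81.9 − 20·log₁₀(3.3/1.4) = 81.9 − 7.45 = 74.45 dB.
ultrasonic cleaner: 72.4 − 20·log₁₀(16.5/1.4) = 72.4 − 21.43 = 50.97 dB.
CNC lathe: 83.9 − 20·log₁₀(6.3/1.4) = 83.9 − 13.06 = 70.84 dB.
Σ 10^(L/10) = 4.012e+07 → L_total = 10·log₁₀(4.012e+07) = 76.03 dB.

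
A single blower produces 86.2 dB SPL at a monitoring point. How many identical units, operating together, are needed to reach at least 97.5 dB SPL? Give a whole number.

14

The shortfall is 97.5 − 86.2 = 11.3 dB, and N units add 10·log₁₀ N, so need 10·log₁₀ N ≥ 11.3.
N ≥ 10^(11.3/10) = 13.490, so N = 14.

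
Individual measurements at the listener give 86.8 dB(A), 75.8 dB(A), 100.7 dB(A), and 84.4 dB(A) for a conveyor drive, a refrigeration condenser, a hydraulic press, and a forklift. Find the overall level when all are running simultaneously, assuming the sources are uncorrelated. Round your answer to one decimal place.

101.0 dB(A)

Incoherent sources combine by intensity addition: L_total = 10·log₁₀(Σ 10^(L_i/10)).
Σ 10^(L/10) = 10^(86.8/10) + 10^(75.8/10) + 10^(100.7/10) + 10^(84.4/10) = 1.254e+10.
L_total = 10·log₁₀(1.254e+10) = 100.98 dB(A).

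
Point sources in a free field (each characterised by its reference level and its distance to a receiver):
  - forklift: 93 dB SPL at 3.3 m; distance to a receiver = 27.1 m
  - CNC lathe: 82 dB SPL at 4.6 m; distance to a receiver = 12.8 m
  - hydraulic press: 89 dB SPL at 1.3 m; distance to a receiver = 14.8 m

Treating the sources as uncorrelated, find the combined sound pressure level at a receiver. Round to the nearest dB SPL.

First find each source's level at the receiver (point-source: −20·log₁₀(r/r_ref)), then combine on an intensity basis.
forklift: 93 − 20·log₁₀(27.1/3.3) = 93 − 18.29 = 74.71 dB SPL.
CNC lathe: 82 − 20·log₁₀(12.8/4.6) = 82 − 8.89 = 73.11 dB SPL.
hydraulic press: 89 − 20·log₁₀(14.8/1.3) = 89 − 21.13 = 67.87 dB SPL.
Σ 10^(L/10) = 5.618e+07 → L_total = 10·log₁₀(5.618e+07) = 77.50 dB SPL.

77 dB SPL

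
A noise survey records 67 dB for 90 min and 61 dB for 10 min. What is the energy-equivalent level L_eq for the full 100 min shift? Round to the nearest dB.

Weight each interval's intensity by its duration and average over T = 100 min:
Σ tᵢ·10^(Lᵢ/10) = 90·10^(67/10) + 10·10^(61/10) = 4.637e+08.
L_eq = 10·log₁₀(4.637e+08/100) = 66.66 dB.

67 dB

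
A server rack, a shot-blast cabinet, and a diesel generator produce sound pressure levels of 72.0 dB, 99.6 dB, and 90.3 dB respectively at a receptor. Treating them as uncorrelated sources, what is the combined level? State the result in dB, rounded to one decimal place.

100.1 dB

For uncorrelated sources the intensities add, so convert each level to linear form, sum, and take 10·log₁₀ of the total.
Σ 10^(L/10) = 10^(72.0/10) + 10^(99.6/10) + 10^(90.3/10) = 1.021e+10.
L_total = 10·log₁₀(1.021e+10) = 100.09 dB.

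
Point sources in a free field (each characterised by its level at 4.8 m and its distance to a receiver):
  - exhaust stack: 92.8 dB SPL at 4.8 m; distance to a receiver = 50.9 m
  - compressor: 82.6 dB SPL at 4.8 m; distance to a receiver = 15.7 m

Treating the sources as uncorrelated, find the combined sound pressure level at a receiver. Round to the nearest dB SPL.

Apply inverse-square spreading to bring every level to the receiver, then sum 10^(L/10).
exhaust stack: 92.8 − 20·log₁₀(50.9/4.8) = 92.8 − 20.51 = 72.29 dB SPL.
compressor: 82.6 − 20·log₁₀(15.7/4.8) = 82.6 − 10.29 = 72.31 dB SPL.
Σ 10^(L/10) = 3.395e+07 → L_total = 10·log₁₀(3.395e+07) = 75.31 dB SPL.

75 dB SPL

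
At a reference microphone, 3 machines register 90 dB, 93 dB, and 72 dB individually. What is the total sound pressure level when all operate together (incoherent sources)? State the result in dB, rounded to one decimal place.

94.8 dB

Incoherent sources combine by intensity addition: L_total = 10·log₁₀(Σ 10^(L_i/10)).
Σ 10^(L/10) = 10^(90/10) + 10^(93/10) + 10^(72/10) = 3.011e+09.
L_total = 10·log₁₀(3.011e+09) = 94.79 dB.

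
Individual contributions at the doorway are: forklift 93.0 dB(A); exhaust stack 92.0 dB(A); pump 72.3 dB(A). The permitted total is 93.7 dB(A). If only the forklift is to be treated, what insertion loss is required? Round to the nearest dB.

4 dB

Fixed contribution from the other sources: Σ 10^(L/10) = 10^(92.0/10) + 10^(72.3/10) = 1.602e+09 (92.05 dB(A)).
To meet 93.7 dB(A) overall, the treated forklift may contribute at most 10^(93.7/10) − 1.602e+09 = 7.424e+08, i.e. 88.71 dB(A).
So the forklift must be reduced from 93.0 to 88.71 dB(A): IL = 4.29 dB.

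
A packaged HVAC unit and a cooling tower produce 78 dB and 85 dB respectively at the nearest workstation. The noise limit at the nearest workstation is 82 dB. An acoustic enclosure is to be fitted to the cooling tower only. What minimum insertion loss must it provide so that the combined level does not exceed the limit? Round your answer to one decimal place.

5.2 dB

Everything except the cooling tower sums to 10^(78/10) = 6.310e+07 in linear terms, 78.00 dB.
The limit corresponds to 10^(82/10) = 1.585e+08; subtracting the fixed part leaves 9.539e+07 for the cooling tower, i.e. 79.80 dB.
So the cooling tower must be reduced from 85 to 79.80 dB: IL = 5.20 dB.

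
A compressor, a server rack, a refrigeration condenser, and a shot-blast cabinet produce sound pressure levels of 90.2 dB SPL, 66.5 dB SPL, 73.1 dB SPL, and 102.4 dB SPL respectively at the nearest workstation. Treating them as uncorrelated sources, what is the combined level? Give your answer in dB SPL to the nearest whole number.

103 dB SPL

For uncorrelated sources the intensities add, so convert each level to linear form, sum, and take 10·log₁₀ of the total.
Σ 10^(L/10) = 10^(90.2/10) + 10^(66.5/10) + 10^(73.1/10) + 10^(102.4/10) = 1.845e+10.
L_total = 10·log₁₀(1.845e+10) = 102.66 dB SPL.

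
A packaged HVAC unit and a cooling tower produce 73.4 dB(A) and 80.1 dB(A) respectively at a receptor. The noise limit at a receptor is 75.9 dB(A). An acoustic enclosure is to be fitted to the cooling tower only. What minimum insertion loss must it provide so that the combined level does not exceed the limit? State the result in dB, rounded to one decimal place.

7.8 dB

The untreated sources together contribute 10^(73.4/10) = 2.188e+07, i.e. 73.40 dB(A).
The limit corresponds to 10^(75.9/10) = 3.890e+07; subtracting the fixed part leaves 1.703e+07 for the cooling tower, i.e. 72.31 dB(A).
So the cooling tower must be reduced from 80.1 to 72.31 dB(A): IL = 7.79 dB.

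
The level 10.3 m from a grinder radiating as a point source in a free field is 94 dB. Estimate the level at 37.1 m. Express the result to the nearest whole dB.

83 dB

Spherical spreading from a point source gives a 20·log₁₀(r₂/r₁) drop.
L₂ = 94 − 20·log₁₀(37.1/10.3) = 94 − 11.131 = 82.87 dB.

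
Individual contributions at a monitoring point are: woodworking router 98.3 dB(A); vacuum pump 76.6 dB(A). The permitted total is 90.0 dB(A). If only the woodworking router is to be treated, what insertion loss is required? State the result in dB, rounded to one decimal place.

8.5 dB

The untreated sources together contribute 10^(76.6/10) = 4.571e+07, i.e. 76.60 dB(A).
The limit corresponds to 10^(90.0/10) = 1.000e+09; subtracting the fixed part leaves 9.543e+08 for the woodworking router, i.e. 89.80 dB(A).
So the woodworking router must be reduced from 98.3 to 89.80 dB(A): IL = 8.50 dB.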